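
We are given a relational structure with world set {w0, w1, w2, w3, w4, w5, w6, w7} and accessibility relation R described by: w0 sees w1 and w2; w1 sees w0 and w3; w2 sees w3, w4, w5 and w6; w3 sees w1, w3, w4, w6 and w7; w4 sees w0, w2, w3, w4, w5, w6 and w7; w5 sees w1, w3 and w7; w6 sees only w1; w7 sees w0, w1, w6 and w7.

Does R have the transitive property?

No

Transitive: no — w0 R w1 and w1 R w3, but not w0 R w3.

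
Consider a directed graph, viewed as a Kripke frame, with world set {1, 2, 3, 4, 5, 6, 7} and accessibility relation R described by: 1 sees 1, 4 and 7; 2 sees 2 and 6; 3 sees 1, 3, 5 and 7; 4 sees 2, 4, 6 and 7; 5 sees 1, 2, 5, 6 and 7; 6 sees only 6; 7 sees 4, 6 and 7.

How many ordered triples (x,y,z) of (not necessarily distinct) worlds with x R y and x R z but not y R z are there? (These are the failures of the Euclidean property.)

Enumerating: (1,4,1), (1,7,1), (2,6,2), (3,1,3), (3,1,5), (3,5,3), (3,7,1), (3,7,3), (3,7,5), (4,2,4), (4,2,7), (4,6,2), … and 18 more.
Total: 30.

30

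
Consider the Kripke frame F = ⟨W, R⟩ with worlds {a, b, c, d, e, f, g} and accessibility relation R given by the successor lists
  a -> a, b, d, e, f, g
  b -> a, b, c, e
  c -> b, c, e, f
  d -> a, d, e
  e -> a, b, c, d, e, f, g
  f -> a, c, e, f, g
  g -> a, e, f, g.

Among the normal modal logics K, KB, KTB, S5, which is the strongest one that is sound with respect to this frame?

KTB

Symmetric (axiom B): yes — every pair in R has its reverse in R.
Reflexive (axiom T): yes — every world is R-related to itself.
Euclidean (axiom 5): no — a R b and a R d, but not b R d.
So F validates K, KB, KTB; S5 would additionally require R to be Euclidean. The strongest is KTB.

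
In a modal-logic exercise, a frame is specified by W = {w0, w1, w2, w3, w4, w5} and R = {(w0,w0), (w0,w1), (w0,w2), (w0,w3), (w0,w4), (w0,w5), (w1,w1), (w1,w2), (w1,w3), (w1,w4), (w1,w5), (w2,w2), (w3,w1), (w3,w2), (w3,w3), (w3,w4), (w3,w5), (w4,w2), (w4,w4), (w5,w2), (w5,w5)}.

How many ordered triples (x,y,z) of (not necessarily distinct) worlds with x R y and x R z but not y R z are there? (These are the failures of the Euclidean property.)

37

Enumerating: (w0,w1,w0), (w0,w2,w0), (w0,w2,w1), (w0,w2,w3), (w0,w2,w4), (w0,w2,w5), (w0,w3,w0), (w0,w4,w0), (w0,w4,w1), (w0,w4,w3), (w0,w4,w5), (w0,w5,w0), … and 25 more.
Total: 37.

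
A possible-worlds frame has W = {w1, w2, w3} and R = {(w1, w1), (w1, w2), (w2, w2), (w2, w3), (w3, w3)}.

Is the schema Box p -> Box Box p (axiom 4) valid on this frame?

The schema 4 characterises exactly the transitive frames.
Transitive: no — w1 R w2 and w2 R w3, but not w1 R w3.

No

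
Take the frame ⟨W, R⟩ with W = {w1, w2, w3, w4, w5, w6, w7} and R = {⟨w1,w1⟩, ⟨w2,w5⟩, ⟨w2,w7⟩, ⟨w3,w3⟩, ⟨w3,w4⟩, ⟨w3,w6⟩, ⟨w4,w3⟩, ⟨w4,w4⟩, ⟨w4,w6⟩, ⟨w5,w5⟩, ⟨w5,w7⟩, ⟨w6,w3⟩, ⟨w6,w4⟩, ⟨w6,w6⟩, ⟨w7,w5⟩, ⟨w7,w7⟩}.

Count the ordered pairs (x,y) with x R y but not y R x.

Enumerating: (w2,w5), (w2,w7).

2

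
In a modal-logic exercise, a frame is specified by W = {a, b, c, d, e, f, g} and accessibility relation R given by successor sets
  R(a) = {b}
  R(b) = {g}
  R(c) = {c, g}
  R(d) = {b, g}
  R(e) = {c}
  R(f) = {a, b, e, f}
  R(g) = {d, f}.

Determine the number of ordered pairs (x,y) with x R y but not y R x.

Enumerating: (a,b), (b,g), (c,g), (d,b), (e,c), (f,a), (f,b), (f,e), (g,f).

9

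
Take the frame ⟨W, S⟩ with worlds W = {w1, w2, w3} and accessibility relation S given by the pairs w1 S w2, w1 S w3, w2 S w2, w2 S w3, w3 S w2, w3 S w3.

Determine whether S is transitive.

Yes

Transitive: yes — every two-step S-path is closed by a direct edge.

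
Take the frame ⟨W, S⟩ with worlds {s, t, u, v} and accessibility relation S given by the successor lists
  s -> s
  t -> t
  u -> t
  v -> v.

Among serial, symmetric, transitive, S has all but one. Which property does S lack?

symmetric

Serial: yes — every world has a successor (e.g. s S s).
Symmetric: no — u S t but not t S u.
Transitive: yes — every two-step S-path is closed by a direct edge.
Only symmetric fails.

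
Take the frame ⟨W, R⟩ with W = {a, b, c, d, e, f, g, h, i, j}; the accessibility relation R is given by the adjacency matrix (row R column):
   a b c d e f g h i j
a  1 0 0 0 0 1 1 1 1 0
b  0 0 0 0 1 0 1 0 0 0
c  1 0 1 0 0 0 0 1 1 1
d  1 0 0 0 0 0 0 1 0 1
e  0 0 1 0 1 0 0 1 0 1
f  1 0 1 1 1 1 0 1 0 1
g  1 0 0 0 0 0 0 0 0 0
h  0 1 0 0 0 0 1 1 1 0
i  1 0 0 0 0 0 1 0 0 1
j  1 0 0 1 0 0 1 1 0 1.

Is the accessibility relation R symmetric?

No

Symmetric: no — a R h but not h R a.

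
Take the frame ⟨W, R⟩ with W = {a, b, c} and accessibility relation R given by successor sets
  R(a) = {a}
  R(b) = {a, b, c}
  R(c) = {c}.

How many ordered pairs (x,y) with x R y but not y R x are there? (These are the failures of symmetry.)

Enumerating: (b,a), (b,c).

2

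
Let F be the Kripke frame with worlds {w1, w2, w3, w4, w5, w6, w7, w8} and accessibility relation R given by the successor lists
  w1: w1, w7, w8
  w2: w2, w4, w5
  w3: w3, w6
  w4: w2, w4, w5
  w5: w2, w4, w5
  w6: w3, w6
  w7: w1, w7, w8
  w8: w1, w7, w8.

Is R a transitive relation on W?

Yes

Transitive: yes — every two-step R-path is closed by a direct edge.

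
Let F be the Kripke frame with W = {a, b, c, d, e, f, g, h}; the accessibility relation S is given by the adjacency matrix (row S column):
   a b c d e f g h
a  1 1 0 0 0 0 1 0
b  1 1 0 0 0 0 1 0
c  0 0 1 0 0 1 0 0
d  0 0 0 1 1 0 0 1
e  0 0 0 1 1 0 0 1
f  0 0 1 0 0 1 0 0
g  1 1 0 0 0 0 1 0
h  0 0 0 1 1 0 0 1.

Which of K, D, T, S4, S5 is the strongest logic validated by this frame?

S5

Serial (axiom D): yes — every world has a successor (e.g. a S a).
Reflexive (axiom T): yes — every world is S-related to itself.
Transitive (axiom 4): yes — every two-step S-path is closed by a direct edge.
Euclidean (axiom 5): yes — any two successors of a common world are S-related.
So F validates K, D, T, S4, S5. The strongest is S5.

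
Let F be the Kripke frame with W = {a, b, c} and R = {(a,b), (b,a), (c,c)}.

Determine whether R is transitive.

No

Transitive: no — a R b and b R a, but not a R a.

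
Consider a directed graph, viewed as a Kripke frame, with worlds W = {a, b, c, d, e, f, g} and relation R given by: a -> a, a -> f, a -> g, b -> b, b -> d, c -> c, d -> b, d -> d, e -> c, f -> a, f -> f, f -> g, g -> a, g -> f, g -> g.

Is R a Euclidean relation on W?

Euclidean: yes — any two successors of a common world are R-related.

Yes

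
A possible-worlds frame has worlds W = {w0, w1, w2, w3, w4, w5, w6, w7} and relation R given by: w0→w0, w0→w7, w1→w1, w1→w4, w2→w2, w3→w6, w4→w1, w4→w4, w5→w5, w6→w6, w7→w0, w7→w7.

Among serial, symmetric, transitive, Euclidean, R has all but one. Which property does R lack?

Serial: yes — every world has a successor (e.g. w0 R w0).
Symmetric: no — w3 R w6 but not w6 R w3.
Transitive: yes — every two-step R-path is closed by a direct edge.
Euclidean: yes — any two successors of a common world are R-related.
Only symmetric fails.

symmetric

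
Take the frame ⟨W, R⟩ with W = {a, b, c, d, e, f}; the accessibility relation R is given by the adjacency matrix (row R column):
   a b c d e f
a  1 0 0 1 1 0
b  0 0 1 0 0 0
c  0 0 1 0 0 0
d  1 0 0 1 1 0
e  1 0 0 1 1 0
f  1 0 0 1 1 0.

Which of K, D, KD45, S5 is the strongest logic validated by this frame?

Serial (axiom D): yes — every world has a successor (e.g. a R a).
Euclidean (axiom 5): yes — any two successors of a common world are R-related.
Transitive (axiom 4): yes — every two-step R-path is closed by a direct edge.
Reflexive (axiom T): no — b is not related to itself.
So F validates K, D, KD45; S5 would additionally require R to be reflexive. The strongest is KD45.

KD45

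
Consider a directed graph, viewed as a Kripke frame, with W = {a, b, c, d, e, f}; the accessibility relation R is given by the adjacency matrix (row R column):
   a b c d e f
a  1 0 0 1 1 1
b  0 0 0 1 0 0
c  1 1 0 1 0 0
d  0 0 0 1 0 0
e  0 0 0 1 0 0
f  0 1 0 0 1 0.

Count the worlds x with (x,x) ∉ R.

Enumerating: b, c, e, f.

4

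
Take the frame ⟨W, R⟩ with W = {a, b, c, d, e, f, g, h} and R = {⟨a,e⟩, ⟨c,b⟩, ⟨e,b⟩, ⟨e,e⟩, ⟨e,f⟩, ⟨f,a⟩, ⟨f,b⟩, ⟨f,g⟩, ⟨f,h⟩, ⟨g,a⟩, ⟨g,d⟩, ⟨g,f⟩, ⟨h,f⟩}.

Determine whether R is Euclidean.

No

Euclidean: no — e R b and e R f, but not b R f.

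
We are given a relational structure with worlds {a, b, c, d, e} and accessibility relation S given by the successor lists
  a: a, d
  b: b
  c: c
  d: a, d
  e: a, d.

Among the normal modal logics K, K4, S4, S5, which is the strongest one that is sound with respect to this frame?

K4

Transitive (axiom 4): yes — every two-step S-path is closed by a direct edge.
Reflexive (axiom T): no — e is not related to itself.
Euclidean (axiom 5): yes — any two successors of a common world are S-related.
So F validates K, K4; S4 would additionally require S to be reflexive. The strongest is K4.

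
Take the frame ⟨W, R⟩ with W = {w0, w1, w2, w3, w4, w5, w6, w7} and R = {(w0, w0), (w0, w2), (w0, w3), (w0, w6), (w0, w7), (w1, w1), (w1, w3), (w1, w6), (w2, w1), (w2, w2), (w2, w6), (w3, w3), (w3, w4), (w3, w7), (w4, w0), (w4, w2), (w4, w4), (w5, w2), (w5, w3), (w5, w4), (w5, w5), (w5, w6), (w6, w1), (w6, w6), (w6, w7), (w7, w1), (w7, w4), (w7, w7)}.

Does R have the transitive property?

No

Transitive: no — w0 R w2 and w2 R w1, but not w0 R w1.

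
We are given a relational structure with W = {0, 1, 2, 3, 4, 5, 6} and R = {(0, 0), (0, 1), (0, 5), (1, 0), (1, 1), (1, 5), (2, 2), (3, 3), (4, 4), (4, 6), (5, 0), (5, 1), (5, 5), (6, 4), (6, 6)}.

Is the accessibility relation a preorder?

Reflexive: yes — every world is R-related to itself.
Transitive: yes — every two-step R-path is closed by a direct edge.
So R is a preorder.

Yes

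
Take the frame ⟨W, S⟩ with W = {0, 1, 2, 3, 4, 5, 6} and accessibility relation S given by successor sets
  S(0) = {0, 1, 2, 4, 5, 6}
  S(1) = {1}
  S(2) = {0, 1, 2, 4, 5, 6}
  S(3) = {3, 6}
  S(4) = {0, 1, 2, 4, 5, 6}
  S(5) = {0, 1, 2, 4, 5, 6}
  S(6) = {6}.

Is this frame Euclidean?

No

Euclidean: no — 0 S 1 and 0 S 2, but not 1 S 2.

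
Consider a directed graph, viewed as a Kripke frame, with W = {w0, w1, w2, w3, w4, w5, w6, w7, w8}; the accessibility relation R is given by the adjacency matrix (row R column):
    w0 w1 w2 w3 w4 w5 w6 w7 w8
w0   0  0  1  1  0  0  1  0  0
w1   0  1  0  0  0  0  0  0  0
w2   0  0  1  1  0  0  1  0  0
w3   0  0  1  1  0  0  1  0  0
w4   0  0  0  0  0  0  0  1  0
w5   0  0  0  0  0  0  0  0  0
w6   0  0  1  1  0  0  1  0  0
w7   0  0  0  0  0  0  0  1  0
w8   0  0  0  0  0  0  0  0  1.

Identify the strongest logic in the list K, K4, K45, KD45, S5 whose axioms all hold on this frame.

K45

Transitive (axiom 4): yes — every two-step R-path is closed by a direct edge.
Euclidean (axiom 5): yes — any two successors of a common world are R-related.
Serial (axiom D): no — w5 has no R-successor.
Reflexive (axiom T): no — w0 is not related to itself.
So F validates K, K4, K45; KD45 would additionally require R to be serial. The strongest is K45.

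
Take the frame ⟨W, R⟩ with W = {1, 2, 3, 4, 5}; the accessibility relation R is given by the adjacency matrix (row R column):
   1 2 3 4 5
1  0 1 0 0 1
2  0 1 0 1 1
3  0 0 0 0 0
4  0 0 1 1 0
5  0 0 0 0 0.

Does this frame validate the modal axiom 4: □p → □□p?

The schema 4 characterises exactly the transitive frames.
Transitive: no — 1 R 2 and 2 R 4, but not 1 R 4.

No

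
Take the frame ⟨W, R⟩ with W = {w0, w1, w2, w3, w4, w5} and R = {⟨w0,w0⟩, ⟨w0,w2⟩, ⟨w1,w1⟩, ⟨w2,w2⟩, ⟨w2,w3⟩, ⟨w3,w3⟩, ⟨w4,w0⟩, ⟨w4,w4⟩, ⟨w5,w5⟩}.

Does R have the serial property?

Yes

Serial: yes — every world has a successor (e.g. w0 R w0).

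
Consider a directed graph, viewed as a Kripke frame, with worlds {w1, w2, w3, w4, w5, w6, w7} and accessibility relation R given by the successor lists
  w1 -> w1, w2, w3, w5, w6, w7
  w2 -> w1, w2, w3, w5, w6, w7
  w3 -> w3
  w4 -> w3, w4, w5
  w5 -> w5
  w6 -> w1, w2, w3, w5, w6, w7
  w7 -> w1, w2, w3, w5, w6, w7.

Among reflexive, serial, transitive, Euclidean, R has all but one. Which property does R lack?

Reflexive: yes — every world is R-related to itself.
Serial: yes — every world has a successor (e.g. w1 R w1).
Transitive: yes — every two-step R-path is closed by a direct edge.
Euclidean: no — w1 R w3 and w1 R w2, but not w3 R w2.
Only Euclidean fails.

Euclidean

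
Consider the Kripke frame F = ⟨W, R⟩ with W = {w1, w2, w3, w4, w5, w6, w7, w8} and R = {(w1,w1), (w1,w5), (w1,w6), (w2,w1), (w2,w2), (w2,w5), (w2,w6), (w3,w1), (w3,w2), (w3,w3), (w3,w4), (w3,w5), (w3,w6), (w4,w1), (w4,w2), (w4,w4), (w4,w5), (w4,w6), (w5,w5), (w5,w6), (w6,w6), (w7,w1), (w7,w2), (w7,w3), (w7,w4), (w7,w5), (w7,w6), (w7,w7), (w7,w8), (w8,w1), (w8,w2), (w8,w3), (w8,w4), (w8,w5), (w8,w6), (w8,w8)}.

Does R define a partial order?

Reflexive: yes — every world is R-related to itself.
Transitive: yes — every two-step R-path is closed by a direct edge.
Antisymmetric: yes — no distinct pair is related both ways.
So R is a partial order.

Yes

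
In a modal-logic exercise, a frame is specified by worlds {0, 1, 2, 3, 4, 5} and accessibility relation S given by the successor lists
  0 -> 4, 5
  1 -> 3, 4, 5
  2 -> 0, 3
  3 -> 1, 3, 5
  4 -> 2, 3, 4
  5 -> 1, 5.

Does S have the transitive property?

Transitive: no — 0 S 4 and 4 S 2, but not 0 S 2.

No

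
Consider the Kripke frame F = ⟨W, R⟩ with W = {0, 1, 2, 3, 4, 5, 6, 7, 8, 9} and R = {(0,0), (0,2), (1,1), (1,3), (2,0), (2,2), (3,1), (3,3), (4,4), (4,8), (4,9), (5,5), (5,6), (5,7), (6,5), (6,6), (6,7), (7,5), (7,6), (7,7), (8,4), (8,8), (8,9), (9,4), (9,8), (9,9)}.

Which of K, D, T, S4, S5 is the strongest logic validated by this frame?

S5

Serial (axiom D): yes — every world has a successor (e.g. 0 R 0).
Reflexive (axiom T): yes — every world is R-related to itself.
Transitive (axiom 4): yes — every two-step R-path is closed by a direct edge.
Euclidean (axiom 5): yes — any two successors of a common world are R-related.
So F validates K, D, T, S4, S5. The strongest is S5.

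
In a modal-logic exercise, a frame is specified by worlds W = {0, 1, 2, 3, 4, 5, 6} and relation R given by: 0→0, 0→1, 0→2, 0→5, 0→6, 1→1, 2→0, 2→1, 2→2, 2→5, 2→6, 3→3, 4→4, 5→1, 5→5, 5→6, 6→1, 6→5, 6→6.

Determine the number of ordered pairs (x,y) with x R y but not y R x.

Enumerating: (0,1), (0,5), (0,6), (2,1), (2,5), (2,6), (5,1), (6,1).

8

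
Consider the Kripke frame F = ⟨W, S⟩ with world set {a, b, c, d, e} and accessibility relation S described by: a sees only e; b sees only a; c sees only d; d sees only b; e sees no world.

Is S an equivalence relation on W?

No

Reflexive: no — a is not related to itself.
Symmetric: no — a S e but not e S a.
Transitive: no — b S a and a S e, but not b S e.
So S is not an equivalence relation.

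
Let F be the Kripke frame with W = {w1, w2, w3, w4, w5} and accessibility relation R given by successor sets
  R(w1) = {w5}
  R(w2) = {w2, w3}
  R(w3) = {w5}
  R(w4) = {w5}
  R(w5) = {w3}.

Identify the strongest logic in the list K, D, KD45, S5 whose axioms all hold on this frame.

Serial (axiom D): yes — every world has a successor (e.g. w1 R w5).
Euclidean (axiom 5): no — w1 R w5 and w1 R w5, but not w5 R w5.
Transitive (axiom 4): no — w1 R w5 and w5 R w3, but not w1 R w3.
Reflexive (axiom T): no — w1 is not related to itself.
So F validates K, D; KD45 would additionally require R to be Euclidean and transitive. The strongest is D.

D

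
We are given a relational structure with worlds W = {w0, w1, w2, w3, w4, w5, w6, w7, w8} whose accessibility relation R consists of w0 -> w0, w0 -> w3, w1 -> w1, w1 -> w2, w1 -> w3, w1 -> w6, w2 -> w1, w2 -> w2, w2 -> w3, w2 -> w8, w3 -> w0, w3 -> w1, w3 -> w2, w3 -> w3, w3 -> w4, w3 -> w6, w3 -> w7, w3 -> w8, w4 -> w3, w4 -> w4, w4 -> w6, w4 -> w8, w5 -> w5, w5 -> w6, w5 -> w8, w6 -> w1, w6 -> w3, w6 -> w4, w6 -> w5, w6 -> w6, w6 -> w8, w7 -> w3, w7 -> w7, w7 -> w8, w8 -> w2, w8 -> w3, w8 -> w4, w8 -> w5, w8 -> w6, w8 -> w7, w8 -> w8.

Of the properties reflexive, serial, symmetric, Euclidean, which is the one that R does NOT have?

Reflexive: yes — every world is R-related to itself.
Serial: yes — every world has a successor (e.g. w0 R w0).
Symmetric: yes — every pair in R has its reverse in R.
Euclidean: no — w1 R w2 and w1 R w6, but not w2 R w6.
Only Euclidean fails.

Euclidean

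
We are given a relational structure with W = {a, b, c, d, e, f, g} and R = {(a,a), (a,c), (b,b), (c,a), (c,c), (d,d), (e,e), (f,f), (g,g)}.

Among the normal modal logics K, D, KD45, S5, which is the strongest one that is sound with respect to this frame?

S5

Serial (axiom D): yes — every world has a successor (e.g. a R a).
Euclidean (axiom 5): yes — any two successors of a common world are R-related.
Transitive (axiom 4): yes — every two-step R-path is closed by a direct edge.
Reflexive (axiom T): yes — every world is R-related to itself.
So F validates K, D, KD45, S5. The strongest is S5.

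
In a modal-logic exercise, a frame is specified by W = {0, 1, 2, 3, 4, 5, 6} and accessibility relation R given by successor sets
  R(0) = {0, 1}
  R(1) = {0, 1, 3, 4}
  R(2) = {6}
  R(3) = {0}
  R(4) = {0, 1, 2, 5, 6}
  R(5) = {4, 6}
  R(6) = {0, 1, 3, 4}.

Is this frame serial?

Serial: yes — every world has a successor (e.g. 0 R 0).

Yes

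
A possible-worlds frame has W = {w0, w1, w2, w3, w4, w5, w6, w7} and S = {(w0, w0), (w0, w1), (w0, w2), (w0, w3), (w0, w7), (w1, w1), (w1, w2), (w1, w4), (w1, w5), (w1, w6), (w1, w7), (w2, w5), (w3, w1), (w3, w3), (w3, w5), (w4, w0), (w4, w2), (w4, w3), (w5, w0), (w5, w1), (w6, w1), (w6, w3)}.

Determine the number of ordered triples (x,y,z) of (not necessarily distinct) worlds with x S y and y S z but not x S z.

35

Enumerating: (w0,w1,w4), (w0,w1,w5), (w0,w1,w6), (w0,w2,w5), (w0,w3,w5), (w1,w4,w0), (w1,w4,w3), (w1,w5,w0), (w1,w6,w3), (w2,w5,w0), (w2,w5,w1), (w3,w1,w2), … and 23 more.
Total: 35.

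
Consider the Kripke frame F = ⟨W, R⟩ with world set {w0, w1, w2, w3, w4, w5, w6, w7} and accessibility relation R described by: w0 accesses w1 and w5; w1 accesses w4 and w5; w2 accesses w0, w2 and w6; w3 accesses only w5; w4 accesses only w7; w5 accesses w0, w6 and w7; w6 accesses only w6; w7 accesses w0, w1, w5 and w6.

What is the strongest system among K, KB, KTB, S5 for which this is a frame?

Symmetric (axiom B): no — w0 R w1 but not w1 R w0.
Reflexive (axiom T): no — w0 is not related to itself.
Euclidean (axiom 5): no — w0 R w5 and w0 R w1, but not w5 R w1.
So F validates K; KB would additionally require R to be symmetric. The strongest is K.

K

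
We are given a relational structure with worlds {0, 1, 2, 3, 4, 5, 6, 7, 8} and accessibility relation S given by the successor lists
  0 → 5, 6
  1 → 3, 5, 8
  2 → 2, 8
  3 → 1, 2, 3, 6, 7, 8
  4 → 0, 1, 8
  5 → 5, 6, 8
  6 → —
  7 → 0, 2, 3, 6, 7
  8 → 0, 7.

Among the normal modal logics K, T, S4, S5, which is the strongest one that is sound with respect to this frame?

Reflexive (axiom T): no — 0 is not related to itself.
Transitive (axiom 4): no — 0 S 5 and 5 S 8, but not 0 S 8.
Euclidean (axiom 5): no — 0 S 6 and 0 S 5, but not 6 S 5.
So F validates K; T would additionally require S to be reflexive. The strongest is K.

K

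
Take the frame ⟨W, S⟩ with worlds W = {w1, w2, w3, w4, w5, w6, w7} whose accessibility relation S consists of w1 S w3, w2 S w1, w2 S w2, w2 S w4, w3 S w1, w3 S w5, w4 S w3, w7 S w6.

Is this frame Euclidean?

Euclidean: no — w2 S w1 and w2 S w4, but not w1 S w4.

No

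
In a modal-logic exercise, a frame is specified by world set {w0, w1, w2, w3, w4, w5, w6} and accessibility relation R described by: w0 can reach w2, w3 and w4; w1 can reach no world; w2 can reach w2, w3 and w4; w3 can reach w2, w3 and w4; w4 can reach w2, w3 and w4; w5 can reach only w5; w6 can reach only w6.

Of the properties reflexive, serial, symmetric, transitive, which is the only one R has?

Reflexive: no — w0 is not related to itself.
Serial: no — w1 has no R-successor.
Symmetric: no — w0 R w2 but not w2 R w0.
Transitive: yes — every two-step R-path is closed by a direct edge.
Only transitive holds.

transitive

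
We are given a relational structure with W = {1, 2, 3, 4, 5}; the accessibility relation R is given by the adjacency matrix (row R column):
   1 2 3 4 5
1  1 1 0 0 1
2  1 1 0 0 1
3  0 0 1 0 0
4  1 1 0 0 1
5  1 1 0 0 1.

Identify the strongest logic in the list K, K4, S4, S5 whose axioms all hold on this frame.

Transitive (axiom 4): yes — every two-step R-path is closed by a direct edge.
Reflexive (axiom T): no — 4 is not related to itself.
Euclidean (axiom 5): yes — any two successors of a common world are R-related.
So F validates K, K4; S4 would additionally require R to be reflexive. The strongest is K4.

K4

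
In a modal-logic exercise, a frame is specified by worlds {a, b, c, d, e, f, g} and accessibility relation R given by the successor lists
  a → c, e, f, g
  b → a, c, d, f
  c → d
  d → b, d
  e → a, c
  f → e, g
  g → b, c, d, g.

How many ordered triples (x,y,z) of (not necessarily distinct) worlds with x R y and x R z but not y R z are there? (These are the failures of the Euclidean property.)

37

Enumerating: (a,c,c), (a,c,e), (a,c,f), (a,c,g), (a,e,e), (a,e,f), (a,e,g), (a,f,c), (a,f,f), (a,g,e), (a,g,f), (b,a,a), … and 25 more.
Total: 37.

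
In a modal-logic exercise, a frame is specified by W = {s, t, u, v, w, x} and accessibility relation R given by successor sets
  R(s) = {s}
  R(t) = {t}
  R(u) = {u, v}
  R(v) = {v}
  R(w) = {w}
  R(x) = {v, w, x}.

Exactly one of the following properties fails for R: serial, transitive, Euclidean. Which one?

Serial: yes — every world has a successor (e.g. s R s).
Transitive: yes — every two-step R-path is closed by a direct edge.
Euclidean: no — x R v and x R w, but not v R w.
Only Euclidean fails.

Euclidean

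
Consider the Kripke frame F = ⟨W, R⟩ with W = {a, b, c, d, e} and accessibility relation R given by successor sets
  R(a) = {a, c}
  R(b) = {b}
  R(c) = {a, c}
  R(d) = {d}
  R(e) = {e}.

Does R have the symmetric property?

Symmetric: yes — every pair in R has its reverse in R.

Yes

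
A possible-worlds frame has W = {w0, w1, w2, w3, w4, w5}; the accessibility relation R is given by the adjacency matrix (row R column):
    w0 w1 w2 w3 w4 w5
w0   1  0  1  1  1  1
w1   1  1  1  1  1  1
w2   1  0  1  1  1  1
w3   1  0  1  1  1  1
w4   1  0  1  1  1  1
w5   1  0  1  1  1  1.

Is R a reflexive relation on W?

Reflexive: yes — every world is R-related to itself.

Yes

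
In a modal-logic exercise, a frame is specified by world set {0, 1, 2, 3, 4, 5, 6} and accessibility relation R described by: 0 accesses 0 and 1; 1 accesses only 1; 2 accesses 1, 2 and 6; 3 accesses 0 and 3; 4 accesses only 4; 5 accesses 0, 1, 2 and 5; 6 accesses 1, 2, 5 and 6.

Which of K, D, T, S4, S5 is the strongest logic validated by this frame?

T

Serial (axiom D): yes — every world has a successor (e.g. 0 R 0).
Reflexive (axiom T): yes — every world is R-related to itself.
Transitive (axiom 4): no — 2 R 6 and 6 R 5, but not 2 R 5.
Euclidean (axiom 5): no — 2 R 1 and 2 R 6, but not 1 R 6.
So F validates K, D, T; S4 would additionally require R to be transitive. The strongest is T.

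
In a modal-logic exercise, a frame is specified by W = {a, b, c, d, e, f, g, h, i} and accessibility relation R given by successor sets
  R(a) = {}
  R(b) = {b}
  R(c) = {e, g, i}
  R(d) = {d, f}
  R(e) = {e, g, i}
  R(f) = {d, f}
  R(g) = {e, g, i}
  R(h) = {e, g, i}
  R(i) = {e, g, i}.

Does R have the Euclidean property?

Yes

Euclidean: yes — any two successors of a common world are R-related.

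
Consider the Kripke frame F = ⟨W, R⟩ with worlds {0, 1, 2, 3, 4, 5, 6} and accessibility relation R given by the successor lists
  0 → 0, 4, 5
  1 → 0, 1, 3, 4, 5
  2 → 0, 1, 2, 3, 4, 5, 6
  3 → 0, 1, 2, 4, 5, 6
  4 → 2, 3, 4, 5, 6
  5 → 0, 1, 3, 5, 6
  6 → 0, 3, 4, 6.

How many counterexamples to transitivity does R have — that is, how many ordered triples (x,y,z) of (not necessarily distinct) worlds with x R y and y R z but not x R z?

34

Enumerating: (0,4,2), (0,4,3), (0,4,6), (0,5,1), (0,5,3), (0,5,6), (1,3,2), (1,3,6), (1,4,2), (1,4,6), (1,5,6), (3,1,3), … and 22 more.
Total: 34.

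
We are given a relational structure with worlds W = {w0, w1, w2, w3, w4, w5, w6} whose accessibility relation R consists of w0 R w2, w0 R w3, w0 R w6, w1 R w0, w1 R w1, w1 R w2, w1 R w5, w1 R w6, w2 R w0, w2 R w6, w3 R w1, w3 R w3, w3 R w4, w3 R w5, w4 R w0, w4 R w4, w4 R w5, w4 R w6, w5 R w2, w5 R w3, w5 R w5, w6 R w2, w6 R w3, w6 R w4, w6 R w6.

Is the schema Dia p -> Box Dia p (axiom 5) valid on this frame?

No

Axiom 5 corresponds to the accessibility relation being Euclidean.
Euclidean: no — w0 R w2 and w0 R w3, but not w2 R w3.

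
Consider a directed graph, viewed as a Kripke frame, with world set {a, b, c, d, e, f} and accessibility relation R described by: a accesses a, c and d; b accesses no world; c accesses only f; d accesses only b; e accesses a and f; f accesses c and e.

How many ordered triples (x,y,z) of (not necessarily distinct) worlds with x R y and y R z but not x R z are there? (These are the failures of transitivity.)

Enumerating: (a,c,f), (a,d,b), (c,f,c), (c,f,e), (e,a,c), (e,a,d), (e,f,c), (e,f,e), (f,c,f), (f,e,a), (f,e,f).

11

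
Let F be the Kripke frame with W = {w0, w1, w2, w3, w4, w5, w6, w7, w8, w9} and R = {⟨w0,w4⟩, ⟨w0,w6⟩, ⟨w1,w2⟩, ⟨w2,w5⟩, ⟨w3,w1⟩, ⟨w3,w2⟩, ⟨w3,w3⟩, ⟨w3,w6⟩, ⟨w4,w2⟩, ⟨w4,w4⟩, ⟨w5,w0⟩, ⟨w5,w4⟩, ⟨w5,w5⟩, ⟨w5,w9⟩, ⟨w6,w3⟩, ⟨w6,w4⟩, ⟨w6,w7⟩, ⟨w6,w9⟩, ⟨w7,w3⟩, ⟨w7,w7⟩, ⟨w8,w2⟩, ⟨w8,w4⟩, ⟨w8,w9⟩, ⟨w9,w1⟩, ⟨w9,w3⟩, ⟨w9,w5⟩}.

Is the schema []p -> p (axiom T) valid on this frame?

The schema T characterises exactly the reflexive frames.
Reflexive: no — w0 is not related to itself.

No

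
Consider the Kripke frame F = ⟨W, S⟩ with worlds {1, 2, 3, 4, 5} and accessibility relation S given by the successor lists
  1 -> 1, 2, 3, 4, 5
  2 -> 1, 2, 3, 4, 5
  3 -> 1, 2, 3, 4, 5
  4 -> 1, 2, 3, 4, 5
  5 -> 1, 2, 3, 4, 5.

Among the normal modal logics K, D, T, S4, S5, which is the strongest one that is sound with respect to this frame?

Serial (axiom D): yes — every world has a successor (e.g. 1 S 1).
Reflexive (axiom T): yes — every world is S-related to itself.
Transitive (axiom 4): yes — every two-step S-path is closed by a direct edge.
Euclidean (axiom 5): yes — any two successors of a common world are S-related.
So F validates K, D, T, S4, S5. The strongest is S5.

S5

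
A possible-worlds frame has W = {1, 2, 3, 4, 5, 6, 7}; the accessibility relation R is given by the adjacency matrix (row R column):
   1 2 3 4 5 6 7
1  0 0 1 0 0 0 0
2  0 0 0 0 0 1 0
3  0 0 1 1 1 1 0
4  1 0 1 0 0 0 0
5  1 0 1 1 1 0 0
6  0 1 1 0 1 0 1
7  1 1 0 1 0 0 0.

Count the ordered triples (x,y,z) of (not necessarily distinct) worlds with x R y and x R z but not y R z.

Enumerating: (2,6,6), (3,4,4), (3,4,5), (3,4,6), (3,5,6), (3,6,4), (3,6,6), (4,1,1), (4,3,1), (5,1,1), (5,1,4), (5,1,5), … and 22 more.
Total: 34.

34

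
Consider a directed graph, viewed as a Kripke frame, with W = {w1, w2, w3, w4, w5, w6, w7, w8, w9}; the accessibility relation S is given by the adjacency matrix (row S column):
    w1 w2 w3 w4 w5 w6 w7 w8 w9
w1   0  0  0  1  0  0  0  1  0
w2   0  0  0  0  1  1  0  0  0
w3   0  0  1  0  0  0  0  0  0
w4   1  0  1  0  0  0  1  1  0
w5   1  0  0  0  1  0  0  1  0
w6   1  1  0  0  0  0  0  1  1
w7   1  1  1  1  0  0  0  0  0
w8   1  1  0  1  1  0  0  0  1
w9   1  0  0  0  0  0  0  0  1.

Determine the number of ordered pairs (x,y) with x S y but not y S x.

12

Enumerating: (w2,w5), (w4,w3), (w5,w1), (w6,w1), (w6,w8), (w6,w9), (w7,w1), (w7,w2), (w7,w3), (w8,w2), (w8,w9), (w9,w1).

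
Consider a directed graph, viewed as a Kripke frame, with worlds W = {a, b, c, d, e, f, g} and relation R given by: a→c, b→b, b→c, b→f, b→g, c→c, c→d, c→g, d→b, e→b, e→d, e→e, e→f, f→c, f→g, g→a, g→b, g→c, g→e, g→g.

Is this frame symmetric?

No

Symmetric: no — a R c but not c R a.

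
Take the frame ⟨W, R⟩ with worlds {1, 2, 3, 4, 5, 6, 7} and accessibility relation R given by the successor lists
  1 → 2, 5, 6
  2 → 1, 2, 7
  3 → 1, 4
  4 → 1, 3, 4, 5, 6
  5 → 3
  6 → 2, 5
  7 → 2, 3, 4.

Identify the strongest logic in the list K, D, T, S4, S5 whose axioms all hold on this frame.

D

Serial (axiom D): yes — every world has a successor (e.g. 1 R 2).
Reflexive (axiom T): no — 1 is not related to itself.
Transitive (axiom 4): no — 1 R 2 and 2 R 7, but not 1 R 7.
Euclidean (axiom 5): no — 1 R 2 and 1 R 5, but not 2 R 5.
So F validates K, D; T would additionally require R to be reflexive. The strongest is D.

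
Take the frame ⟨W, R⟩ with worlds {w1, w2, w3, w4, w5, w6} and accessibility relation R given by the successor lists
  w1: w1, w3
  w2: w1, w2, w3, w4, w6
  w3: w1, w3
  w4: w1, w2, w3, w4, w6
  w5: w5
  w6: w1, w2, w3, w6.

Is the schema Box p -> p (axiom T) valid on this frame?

The schema T characterises exactly the reflexive frames.
Reflexive: yes — every world is R-related to itself.

Yes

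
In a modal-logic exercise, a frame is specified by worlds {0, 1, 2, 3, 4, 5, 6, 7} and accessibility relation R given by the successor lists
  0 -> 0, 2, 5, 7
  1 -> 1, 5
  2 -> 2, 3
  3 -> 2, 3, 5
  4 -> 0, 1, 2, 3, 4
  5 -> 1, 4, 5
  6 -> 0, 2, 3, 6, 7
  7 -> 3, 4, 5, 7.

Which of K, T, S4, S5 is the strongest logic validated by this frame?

Reflexive (axiom T): yes — every world is R-related to itself.
Transitive (axiom 4): no — 0 R 2 and 2 R 3, but not 0 R 3.
Euclidean (axiom 5): no — 0 R 2 and 0 R 5, but not 2 R 5.
So F validates K, T; S4 would additionally require R to be transitive. The strongest is T.

T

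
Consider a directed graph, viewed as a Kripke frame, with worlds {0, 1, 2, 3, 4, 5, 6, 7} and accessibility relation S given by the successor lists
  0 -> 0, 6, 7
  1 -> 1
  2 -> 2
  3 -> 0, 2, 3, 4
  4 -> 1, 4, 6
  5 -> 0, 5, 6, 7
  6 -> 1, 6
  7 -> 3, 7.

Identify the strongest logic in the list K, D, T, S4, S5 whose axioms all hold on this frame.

T

Serial (axiom D): yes — every world has a successor (e.g. 0 S 0).
Reflexive (axiom T): yes — every world is S-related to itself.
Transitive (axiom 4): no — 0 S 6 and 6 S 1, but not 0 S 1.
Euclidean (axiom 5): no — 0 S 6 and 0 S 7, but not 6 S 7.
So F validates K, D, T; S4 would additionally require S to be transitive. The strongest is T.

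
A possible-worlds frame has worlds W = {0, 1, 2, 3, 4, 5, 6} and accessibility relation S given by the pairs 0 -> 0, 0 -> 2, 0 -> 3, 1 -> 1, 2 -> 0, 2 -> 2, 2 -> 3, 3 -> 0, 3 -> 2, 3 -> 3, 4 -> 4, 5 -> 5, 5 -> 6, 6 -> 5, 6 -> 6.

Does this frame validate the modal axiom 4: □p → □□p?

Axiom 4 corresponds to the accessibility relation being transitive.
Transitive: yes — every two-step S-path is closed by a direct edge.

Yes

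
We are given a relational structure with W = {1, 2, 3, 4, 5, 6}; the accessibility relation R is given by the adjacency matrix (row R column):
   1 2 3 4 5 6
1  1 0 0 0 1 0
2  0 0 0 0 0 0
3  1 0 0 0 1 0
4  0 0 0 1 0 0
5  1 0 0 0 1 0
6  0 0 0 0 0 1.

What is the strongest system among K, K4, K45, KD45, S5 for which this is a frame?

Transitive (axiom 4): yes — every two-step R-path is closed by a direct edge.
Euclidean (axiom 5): yes — any two successors of a common world are R-related.
Serial (axiom D): no — 2 has no R-successor.
Reflexive (axiom T): no — 2 is not related to itself.
So F validates K, K4, K45; KD45 would additionally require R to be serial. The strongest is K45.

K45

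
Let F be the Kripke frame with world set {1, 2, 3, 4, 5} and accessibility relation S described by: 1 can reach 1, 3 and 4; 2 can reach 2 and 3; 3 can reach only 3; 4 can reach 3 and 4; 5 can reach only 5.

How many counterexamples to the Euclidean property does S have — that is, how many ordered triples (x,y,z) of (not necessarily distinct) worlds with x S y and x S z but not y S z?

5

Enumerating: (1,3,1), (1,3,4), (1,4,1), (2,3,2), (4,3,4).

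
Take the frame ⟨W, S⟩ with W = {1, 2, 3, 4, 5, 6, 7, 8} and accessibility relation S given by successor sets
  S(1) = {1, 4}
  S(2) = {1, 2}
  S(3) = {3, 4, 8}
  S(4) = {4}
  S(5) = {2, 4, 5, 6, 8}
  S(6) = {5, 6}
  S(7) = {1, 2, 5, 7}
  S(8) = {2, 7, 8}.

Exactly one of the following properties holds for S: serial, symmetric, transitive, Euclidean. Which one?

Serial: yes — every world has a successor (e.g. 1 S 1).
Symmetric: no — 1 S 4 but not 4 S 1.
Transitive: no — 2 S 1 and 1 S 4, but not 2 S 4.
Euclidean: no — 3 S 4 and 3 S 8, but not 4 S 8.
Only serial holds.

serial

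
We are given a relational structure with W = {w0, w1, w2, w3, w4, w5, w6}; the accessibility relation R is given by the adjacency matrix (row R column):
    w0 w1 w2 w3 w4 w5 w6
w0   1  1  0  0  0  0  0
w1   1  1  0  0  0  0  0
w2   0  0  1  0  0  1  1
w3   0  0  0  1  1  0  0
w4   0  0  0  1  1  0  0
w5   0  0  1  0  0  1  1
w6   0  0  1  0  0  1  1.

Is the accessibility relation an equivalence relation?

Reflexive: yes — every world is R-related to itself.
Symmetric: yes — every pair in R has its reverse in R.
Transitive: yes — every two-step R-path is closed by a direct edge.
So R is an equivalence relation.

Yes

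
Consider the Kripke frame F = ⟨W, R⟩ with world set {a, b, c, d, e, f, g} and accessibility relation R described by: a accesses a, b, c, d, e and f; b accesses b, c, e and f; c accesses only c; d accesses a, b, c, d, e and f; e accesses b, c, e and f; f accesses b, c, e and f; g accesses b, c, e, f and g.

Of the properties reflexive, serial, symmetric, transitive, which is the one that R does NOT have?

symmetric

Reflexive: yes — every world is R-related to itself.
Serial: yes — every world has a successor (e.g. a R a).
Symmetric: no — a R b but not b R a.
Transitive: yes — every two-step R-path is closed by a direct edge.
Only symmetric fails.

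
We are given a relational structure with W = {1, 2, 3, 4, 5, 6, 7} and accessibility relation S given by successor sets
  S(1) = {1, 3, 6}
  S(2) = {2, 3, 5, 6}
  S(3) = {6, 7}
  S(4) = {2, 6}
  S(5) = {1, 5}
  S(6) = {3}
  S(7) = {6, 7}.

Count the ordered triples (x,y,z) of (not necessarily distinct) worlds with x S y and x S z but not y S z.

Enumerating: (1,3,1), (1,3,3), (1,6,1), (1,6,6), (2,3,2), (2,3,3), (2,3,5), (2,5,2), (2,5,3), (2,5,6), (2,6,2), (2,6,5), … and 9 more.
Total: 21.

21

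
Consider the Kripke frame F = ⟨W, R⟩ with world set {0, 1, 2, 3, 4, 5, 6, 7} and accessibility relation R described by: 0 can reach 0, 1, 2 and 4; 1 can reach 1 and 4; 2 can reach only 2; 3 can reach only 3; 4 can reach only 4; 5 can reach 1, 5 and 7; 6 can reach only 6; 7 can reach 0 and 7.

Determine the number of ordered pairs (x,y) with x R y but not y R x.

Enumerating: (0,1), (0,2), (0,4), (1,4), (5,1), (5,7), (7,0).

7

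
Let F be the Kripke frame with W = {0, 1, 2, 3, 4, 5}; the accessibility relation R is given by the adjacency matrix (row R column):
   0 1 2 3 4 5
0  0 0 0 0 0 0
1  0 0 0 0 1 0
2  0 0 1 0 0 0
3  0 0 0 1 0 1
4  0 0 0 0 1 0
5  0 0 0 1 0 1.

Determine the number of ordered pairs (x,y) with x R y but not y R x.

Enumerating: (1,4).

1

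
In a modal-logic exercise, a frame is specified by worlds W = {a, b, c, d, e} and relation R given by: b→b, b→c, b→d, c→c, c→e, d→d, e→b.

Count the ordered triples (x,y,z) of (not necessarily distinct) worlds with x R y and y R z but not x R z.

4

Enumerating: (b,c,e), (c,e,b), (e,b,c), (e,b,d).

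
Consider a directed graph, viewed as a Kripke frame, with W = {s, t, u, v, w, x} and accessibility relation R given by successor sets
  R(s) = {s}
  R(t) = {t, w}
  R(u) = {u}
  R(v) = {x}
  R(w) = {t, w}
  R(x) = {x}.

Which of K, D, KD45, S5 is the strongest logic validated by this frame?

Serial (axiom D): yes — every world has a successor (e.g. s R s).
Euclidean (axiom 5): yes — any two successors of a common world are R-related.
Transitive (axiom 4): yes — every two-step R-path is closed by a direct edge.
Reflexive (axiom T): no — v is not related to itself.
So F validates K, D, KD45; S5 would additionally require R to be reflexive. The strongest is KD45.

KD45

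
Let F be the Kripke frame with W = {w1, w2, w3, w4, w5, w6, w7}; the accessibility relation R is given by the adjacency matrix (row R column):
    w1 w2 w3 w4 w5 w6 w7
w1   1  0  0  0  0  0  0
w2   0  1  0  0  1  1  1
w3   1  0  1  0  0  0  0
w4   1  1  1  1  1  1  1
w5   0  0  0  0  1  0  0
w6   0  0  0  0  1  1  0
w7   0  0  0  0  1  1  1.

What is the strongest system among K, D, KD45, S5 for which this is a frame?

Serial (axiom D): yes — every world has a successor (e.g. w1 R w1).
Euclidean (axiom 5): no — w2 R w5 and w2 R w6, but not w5 R w6.
Transitive (axiom 4): yes — every two-step R-path is closed by a direct edge.
Reflexive (axiom T): yes — every world is R-related to itself.
So F validates K, D; KD45 would additionally require R to be Euclidean. The strongest is D.

D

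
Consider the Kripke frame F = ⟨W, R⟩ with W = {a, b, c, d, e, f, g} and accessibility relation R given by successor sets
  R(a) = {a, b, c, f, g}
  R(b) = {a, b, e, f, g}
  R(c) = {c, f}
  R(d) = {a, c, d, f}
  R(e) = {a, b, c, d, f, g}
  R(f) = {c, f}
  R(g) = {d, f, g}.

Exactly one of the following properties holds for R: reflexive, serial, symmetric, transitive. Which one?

serial

Reflexive: no — e is not related to itself.
Serial: yes — every world has a successor (e.g. a R a).
Symmetric: no — a R c but not c R a.
Transitive: no — a R b and b R e, but not a R e.
Only serial holds.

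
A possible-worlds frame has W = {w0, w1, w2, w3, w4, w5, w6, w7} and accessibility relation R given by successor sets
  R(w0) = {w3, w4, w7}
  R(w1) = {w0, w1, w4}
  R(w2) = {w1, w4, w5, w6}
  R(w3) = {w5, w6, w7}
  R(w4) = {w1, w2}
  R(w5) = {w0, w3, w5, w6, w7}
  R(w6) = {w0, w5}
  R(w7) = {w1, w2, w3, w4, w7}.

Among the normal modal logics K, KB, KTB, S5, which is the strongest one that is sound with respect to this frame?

Symmetric (axiom B): no — w0 R w3 but not w3 R w0.
Reflexive (axiom T): no — w0 is not related to itself.
Euclidean (axiom 5): no — w0 R w3 and w0 R w4, but not w3 R w4.
So F validates K; KB would additionally require R to be symmetric. The strongest is K.

K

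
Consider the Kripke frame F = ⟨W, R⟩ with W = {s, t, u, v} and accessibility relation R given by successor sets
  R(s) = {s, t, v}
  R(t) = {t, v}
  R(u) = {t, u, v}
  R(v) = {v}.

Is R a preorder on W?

Yes

Reflexive: yes — every world is R-related to itself.
Transitive: yes — every two-step R-path is closed by a direct edge.
So R is a preorder.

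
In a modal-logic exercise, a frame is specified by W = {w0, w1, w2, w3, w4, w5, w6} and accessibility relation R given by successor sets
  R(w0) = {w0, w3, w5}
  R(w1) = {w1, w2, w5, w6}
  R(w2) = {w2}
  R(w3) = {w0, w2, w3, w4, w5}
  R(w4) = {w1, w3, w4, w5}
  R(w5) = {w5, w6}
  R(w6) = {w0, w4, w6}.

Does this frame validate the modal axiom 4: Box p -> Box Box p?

No

By correspondence theory, 4 is valid on a frame iff R is transitive.
Transitive: no — w0 R w3 and w3 R w2, but not w0 R w2.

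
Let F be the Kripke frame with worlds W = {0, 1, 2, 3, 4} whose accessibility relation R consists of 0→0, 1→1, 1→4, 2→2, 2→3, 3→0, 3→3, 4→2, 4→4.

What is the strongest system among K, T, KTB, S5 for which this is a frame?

Reflexive (axiom T): yes — every world is R-related to itself.
Symmetric (axiom B): no — 1 R 4 but not 4 R 1.
Euclidean (axiom 5): no — 1 R 4 and 1 R 1, but not 4 R 1.
So F validates K, T; KTB would additionally require R to be symmetric. The strongest is T.

T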